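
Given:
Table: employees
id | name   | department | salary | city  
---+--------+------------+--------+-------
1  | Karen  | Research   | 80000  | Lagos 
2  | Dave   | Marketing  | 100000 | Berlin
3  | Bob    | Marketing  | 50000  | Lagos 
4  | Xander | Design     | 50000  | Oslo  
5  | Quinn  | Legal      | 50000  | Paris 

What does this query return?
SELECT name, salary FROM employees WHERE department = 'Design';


Filtering: department = 'Design'
Matching rows: 1

1 rows:
Xander, 50000


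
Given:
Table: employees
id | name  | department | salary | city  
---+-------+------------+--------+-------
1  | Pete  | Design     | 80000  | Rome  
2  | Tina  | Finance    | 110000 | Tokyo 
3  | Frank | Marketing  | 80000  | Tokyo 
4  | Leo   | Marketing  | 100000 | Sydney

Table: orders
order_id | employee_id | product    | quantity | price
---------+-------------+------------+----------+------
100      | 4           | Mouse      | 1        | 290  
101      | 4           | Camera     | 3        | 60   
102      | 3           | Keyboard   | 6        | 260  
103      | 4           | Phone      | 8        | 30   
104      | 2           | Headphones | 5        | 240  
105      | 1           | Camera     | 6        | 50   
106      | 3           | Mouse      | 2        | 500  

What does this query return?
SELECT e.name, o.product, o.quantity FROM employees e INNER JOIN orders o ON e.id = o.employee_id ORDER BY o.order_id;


Joining employees.id = orders.employee_id:
  employee Leo (id=4) -> order Mouse
  employee Leo (id=4) -> order Camera
  employee Frank (id=3) -> order Keyboard
  employee Leo (id=4) -> order Phone
  employee Tina (id=2) -> order Headphones
  employee Pete (id=1) -> order Camera
  employee Frank (id=3) -> order Mouse


7 rows:
Leo, Mouse, 1
Leo, Camera, 3
Frank, Keyboard, 6
Leo, Phone, 8
Tina, Headphones, 5
Pete, Camera, 6
Frank, Mouse, 2


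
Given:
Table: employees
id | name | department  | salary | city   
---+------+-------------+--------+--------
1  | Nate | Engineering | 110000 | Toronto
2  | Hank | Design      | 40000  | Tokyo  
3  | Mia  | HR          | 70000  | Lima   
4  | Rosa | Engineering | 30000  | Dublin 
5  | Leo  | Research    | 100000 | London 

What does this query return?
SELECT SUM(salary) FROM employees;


SUM(salary) = 110000 + 40000 + 70000 + 30000 + 100000 = 350000

350000


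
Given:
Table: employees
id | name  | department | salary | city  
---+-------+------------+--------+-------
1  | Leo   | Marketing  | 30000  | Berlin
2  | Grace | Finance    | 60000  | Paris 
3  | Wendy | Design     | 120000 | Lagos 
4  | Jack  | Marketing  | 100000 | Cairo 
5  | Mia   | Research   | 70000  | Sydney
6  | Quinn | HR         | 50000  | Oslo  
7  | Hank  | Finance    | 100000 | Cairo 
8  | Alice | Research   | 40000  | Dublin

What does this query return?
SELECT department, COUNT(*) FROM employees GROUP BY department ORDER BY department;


Assigning each row to its department group:
  Leo -> Marketing
  Grace -> Finance
  Wendy -> Design
  Jack -> Marketing
  Mia -> Research
  Quinn -> HR
  Hank -> Finance
  Alice -> Research


5 groups:
Design, 1
Finance, 2
HR, 1
Marketing, 2
Research, 2


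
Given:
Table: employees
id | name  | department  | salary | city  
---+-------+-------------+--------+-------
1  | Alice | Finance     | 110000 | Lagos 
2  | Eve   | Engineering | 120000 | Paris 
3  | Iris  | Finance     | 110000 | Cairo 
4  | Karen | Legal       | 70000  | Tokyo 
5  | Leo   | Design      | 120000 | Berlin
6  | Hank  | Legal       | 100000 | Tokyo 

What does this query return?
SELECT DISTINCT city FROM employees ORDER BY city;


All 'city' values (row order): Lagos, Paris, Cairo, Tokyo, Berlin, Tokyo
Removing duplicates leaves 5 unique value(s).

5 values:
Berlin
Cairo
Lagos
Paris
Tokyo


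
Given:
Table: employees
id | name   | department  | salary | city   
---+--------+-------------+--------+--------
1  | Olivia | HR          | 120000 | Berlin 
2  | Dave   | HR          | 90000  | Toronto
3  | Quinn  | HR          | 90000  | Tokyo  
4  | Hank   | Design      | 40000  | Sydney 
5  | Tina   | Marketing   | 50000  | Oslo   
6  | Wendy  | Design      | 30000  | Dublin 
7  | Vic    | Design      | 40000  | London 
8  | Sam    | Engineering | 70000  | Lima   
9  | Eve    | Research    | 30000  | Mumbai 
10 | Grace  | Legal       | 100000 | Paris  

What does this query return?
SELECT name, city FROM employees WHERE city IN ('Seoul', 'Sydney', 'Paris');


Filtering: city IN ('Seoul', 'Sydney', 'Paris')
Matching: 2 rows

2 rows:
Hank, Sydney
Grace, Paris


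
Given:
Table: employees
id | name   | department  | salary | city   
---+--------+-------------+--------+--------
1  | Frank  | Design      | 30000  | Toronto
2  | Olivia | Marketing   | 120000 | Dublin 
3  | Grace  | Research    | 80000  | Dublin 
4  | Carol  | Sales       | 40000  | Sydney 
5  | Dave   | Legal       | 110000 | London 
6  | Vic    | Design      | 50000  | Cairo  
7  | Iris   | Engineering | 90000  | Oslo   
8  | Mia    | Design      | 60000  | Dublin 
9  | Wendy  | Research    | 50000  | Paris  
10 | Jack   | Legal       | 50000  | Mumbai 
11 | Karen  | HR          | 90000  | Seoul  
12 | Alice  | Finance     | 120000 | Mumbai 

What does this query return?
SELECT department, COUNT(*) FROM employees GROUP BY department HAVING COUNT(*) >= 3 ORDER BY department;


Groups with count >= 3:
  Design: 3 -> PASS
  Engineering: 1 -> filtered out
  Finance: 1 -> filtered out
  HR: 1 -> filtered out
  Legal: 2 -> filtered out
  Marketing: 1 -> filtered out
  Research: 2 -> filtered out
  Sales: 1 -> filtered out


1 groups:
Design, 3


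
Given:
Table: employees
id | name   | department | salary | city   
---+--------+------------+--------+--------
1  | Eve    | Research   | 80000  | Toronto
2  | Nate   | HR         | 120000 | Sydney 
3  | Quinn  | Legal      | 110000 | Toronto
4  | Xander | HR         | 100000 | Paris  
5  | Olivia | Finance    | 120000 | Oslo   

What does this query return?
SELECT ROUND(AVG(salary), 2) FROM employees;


SUM(salary) = 530000
COUNT = 5
ROUND(AVG, 2) = ROUND(530000 / 5, 2) = 106000.0

106000.0


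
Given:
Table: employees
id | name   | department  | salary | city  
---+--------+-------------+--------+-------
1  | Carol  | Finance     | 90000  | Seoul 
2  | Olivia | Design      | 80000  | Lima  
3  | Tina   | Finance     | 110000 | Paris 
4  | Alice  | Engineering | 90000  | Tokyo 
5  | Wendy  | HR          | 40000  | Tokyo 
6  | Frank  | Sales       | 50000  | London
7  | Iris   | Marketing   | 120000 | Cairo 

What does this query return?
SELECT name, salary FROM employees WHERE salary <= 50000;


Filtering: salary <= 50000
Matching: 2 rows

2 rows:
Wendy, 40000
Frank, 50000


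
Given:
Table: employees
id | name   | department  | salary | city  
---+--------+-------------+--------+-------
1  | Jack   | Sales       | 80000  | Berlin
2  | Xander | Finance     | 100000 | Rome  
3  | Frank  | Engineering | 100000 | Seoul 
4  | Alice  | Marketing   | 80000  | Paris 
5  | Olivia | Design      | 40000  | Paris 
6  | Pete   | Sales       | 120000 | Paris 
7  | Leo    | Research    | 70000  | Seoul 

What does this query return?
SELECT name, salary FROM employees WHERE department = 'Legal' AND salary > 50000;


Filtering: department = 'Legal' AND salary > 50000
Matching: 0 rows

Empty result set (0 rows)


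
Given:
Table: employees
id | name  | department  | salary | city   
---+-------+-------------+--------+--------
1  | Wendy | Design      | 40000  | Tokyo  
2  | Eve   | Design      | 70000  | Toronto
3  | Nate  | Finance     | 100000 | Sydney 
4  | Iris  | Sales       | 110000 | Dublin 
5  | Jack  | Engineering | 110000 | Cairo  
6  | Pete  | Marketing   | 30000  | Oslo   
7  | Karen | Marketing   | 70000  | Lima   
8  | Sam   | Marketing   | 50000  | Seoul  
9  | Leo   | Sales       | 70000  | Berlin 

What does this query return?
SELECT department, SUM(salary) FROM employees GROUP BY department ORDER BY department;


Summing salary within each department:
  Design: 40000 + 70000 = 110000
  Engineering: 110000 = 110000
  Finance: 100000 = 100000
  Marketing: 30000 + 70000 + 50000 = 150000
  Sales: 110000 + 70000 = 180000


5 groups:
Design, 110000
Engineering, 110000
Finance, 100000
Marketing, 150000
Sales, 180000


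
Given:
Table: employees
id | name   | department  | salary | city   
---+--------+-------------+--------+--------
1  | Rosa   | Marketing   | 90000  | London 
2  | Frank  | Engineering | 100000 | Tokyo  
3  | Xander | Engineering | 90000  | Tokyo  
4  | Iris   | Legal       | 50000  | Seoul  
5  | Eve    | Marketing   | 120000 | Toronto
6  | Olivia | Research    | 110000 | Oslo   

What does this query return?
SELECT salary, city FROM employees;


Projecting columns: salary, city

6 rows:
90000, London
100000, Tokyo
90000, Tokyo
50000, Seoul
120000, Toronto
110000, Oslo


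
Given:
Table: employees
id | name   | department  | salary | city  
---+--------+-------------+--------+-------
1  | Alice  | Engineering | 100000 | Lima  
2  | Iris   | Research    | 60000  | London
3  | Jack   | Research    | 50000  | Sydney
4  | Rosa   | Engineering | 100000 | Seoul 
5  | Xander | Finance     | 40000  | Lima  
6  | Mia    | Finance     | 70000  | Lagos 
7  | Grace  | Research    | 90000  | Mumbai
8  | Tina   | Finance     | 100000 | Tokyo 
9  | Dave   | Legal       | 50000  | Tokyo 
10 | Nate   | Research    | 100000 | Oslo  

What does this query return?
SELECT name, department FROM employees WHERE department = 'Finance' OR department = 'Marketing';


Filtering: department = 'Finance' OR 'Marketing'
Matching: 3 rows

3 rows:
Xander, Finance
Mia, Finance
Tina, Finance


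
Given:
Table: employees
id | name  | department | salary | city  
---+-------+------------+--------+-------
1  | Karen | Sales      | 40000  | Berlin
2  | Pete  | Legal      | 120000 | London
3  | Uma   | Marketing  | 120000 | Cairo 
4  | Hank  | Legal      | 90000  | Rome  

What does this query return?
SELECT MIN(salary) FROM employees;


Salaries: 40000, 120000, 120000, 90000
MIN = 40000

40000


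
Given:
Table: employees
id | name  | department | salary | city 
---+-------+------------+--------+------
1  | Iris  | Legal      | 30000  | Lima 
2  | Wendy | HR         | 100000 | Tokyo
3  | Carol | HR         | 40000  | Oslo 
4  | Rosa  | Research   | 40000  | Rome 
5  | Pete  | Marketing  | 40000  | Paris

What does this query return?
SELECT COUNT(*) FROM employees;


COUNT(*) counts all rows

5


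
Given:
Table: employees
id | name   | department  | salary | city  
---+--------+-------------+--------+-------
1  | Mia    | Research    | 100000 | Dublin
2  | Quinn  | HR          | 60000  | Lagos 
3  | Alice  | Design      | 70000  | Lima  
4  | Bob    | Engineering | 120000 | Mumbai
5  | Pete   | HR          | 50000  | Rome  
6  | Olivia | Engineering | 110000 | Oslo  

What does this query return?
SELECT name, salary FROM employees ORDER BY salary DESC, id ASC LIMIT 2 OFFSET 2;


Sort by salary DESC (id ASC tiebreak), then skip 2 and take 2
Rows 3 through 4

2 rows:
Mia, 100000
Alice, 70000


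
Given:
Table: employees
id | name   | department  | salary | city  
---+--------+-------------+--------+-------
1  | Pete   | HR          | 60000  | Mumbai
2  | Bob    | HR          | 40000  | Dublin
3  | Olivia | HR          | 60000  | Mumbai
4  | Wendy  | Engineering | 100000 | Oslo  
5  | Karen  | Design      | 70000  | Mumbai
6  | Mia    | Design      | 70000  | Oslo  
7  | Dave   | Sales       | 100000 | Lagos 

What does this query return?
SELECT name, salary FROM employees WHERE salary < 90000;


Filtering: salary < 90000
Matching: 5 rows

5 rows:
Pete, 60000
Bob, 40000
Olivia, 60000
Karen, 70000
Mia, 70000


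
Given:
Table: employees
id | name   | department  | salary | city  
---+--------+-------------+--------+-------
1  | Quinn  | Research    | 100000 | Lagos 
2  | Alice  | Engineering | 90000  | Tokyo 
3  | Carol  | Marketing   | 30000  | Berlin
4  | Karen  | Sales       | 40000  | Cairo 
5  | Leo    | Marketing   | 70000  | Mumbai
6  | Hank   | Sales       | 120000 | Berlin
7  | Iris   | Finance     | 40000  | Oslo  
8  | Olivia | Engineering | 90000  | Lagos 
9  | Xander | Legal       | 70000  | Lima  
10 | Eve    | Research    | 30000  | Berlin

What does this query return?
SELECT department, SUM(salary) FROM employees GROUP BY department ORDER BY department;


Summing salary within each department:
  Engineering: 90000 + 90000 = 180000
  Finance: 40000 = 40000
  Legal: 70000 = 70000
  Marketing: 30000 + 70000 = 100000
  Research: 100000 + 30000 = 130000
  Sales: 40000 + 120000 = 160000


6 groups:
Engineering, 180000
Finance, 40000
Legal, 70000
Marketing, 100000
Research, 130000
Sales, 160000


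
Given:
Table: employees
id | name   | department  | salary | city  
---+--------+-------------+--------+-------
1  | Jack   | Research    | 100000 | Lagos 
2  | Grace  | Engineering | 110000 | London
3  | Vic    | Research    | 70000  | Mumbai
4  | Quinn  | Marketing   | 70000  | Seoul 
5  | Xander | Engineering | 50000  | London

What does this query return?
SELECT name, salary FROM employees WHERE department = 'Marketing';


Filtering: department = 'Marketing'
Matching rows: 1

1 rows:
Quinn, 70000


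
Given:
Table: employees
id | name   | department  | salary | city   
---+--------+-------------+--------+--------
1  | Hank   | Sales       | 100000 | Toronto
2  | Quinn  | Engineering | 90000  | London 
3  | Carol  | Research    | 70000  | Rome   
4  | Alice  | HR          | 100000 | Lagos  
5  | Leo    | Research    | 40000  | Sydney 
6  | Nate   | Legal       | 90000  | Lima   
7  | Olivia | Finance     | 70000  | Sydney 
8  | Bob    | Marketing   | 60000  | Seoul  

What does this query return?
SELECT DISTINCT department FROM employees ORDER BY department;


All 'department' values (row order): Sales, Engineering, Research, HR, Research, Legal, Finance, Marketing
Removing duplicates leaves 7 unique value(s).

7 values:
Engineering
Finance
HR
Legal
Marketing
Research
Sales


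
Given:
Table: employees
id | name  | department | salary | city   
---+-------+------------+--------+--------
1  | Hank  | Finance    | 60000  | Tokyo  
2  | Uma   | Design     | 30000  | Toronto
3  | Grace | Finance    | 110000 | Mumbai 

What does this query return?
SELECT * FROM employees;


SELECT * returns all 3 rows with all columns

3 rows:
1, Hank, Finance, 60000, Tokyo
2, Uma, Design, 30000, Toronto
3, Grace, Finance, 110000, Mumbai


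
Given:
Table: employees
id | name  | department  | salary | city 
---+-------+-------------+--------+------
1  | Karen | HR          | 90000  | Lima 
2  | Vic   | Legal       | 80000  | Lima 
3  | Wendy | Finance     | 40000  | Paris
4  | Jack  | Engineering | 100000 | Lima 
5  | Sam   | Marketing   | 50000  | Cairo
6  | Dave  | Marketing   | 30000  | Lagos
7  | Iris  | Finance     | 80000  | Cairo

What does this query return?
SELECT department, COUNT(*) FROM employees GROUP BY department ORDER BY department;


Assigning each row to its department group:
  Karen -> HR
  Vic -> Legal
  Wendy -> Finance
  Jack -> Engineering
  Sam -> Marketing
  Dave -> Marketing
  Iris -> Finance


5 groups:
Engineering, 1
Finance, 2
HR, 1
Legal, 1
Marketing, 2


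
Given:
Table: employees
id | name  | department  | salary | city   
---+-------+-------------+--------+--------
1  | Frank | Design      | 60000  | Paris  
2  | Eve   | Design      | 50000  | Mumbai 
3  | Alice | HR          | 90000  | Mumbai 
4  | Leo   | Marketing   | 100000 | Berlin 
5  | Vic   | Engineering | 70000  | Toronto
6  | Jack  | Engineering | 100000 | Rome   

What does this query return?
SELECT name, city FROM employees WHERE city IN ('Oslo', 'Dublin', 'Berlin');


Filtering: city IN ('Oslo', 'Dublin', 'Berlin')
Matching: 1 rows

1 rows:
Leo, Berlin


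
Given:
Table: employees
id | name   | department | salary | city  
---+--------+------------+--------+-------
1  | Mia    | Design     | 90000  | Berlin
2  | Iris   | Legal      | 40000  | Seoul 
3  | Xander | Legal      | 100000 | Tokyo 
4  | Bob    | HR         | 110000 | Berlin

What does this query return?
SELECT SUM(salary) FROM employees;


SUM(salary) = 90000 + 40000 + 100000 + 110000 = 340000

340000


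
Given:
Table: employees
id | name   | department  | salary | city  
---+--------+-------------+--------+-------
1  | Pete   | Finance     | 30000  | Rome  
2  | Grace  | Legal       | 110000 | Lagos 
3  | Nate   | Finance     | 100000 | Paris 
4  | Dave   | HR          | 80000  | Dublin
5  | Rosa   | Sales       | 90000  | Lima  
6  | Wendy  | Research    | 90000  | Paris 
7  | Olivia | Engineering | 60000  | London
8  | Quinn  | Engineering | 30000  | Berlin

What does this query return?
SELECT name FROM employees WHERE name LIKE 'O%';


LIKE 'O%' matches names starting with 'O'
Matching: 1

1 rows:
Olivia


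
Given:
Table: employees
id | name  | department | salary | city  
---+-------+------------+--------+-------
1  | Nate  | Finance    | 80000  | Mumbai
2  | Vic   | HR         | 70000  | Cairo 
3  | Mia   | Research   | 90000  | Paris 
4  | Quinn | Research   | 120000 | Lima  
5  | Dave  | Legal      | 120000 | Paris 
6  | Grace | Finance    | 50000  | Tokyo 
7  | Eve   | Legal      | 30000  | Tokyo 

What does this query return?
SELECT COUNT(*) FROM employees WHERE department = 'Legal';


Counting rows where department = 'Legal'
  Dave -> MATCH
  Eve -> MATCH


2


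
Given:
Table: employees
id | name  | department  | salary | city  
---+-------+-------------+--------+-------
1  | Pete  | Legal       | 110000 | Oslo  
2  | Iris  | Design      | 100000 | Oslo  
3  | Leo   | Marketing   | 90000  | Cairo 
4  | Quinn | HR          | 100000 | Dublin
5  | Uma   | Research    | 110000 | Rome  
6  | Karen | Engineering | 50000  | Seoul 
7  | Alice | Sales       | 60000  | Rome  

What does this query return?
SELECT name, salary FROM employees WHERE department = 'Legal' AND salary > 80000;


Filtering: department = 'Legal' AND salary > 80000
Matching: 1 rows

1 rows:
Pete, 110000


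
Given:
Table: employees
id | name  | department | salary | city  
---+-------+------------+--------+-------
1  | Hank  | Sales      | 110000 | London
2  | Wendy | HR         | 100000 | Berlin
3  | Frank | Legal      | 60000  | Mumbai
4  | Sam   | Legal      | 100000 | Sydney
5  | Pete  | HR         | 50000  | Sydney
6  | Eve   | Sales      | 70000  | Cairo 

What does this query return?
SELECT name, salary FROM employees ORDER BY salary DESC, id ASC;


Sorting by salary DESC, then id ASC for ties

6 rows:
Hank, 110000
Wendy, 100000
Sam, 100000
Eve, 70000
Frank, 60000
Pete, 50000


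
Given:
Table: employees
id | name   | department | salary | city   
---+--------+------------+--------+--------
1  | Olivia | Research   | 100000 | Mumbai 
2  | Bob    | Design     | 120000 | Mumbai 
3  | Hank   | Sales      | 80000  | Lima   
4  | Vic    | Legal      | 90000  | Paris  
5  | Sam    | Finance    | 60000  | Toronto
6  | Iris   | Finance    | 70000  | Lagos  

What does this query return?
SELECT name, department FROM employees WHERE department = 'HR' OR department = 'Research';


Filtering: department = 'HR' OR 'Research'
Matching: 1 rows

1 rows:
Olivia, Research


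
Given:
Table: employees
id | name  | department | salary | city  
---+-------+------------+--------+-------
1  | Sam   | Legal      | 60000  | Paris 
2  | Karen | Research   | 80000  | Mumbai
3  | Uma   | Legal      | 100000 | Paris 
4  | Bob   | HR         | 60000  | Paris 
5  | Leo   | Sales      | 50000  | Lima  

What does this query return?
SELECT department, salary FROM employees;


Projecting columns: department, salary

5 rows:
Legal, 60000
Research, 80000
Legal, 100000
HR, 60000
Sales, 50000


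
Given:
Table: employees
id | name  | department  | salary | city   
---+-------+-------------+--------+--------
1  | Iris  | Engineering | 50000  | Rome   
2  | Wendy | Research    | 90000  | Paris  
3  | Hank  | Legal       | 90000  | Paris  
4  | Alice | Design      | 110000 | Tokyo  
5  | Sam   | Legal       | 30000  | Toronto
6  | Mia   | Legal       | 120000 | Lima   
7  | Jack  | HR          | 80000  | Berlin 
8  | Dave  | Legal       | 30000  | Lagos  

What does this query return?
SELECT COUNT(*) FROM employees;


COUNT(*) counts all rows

8


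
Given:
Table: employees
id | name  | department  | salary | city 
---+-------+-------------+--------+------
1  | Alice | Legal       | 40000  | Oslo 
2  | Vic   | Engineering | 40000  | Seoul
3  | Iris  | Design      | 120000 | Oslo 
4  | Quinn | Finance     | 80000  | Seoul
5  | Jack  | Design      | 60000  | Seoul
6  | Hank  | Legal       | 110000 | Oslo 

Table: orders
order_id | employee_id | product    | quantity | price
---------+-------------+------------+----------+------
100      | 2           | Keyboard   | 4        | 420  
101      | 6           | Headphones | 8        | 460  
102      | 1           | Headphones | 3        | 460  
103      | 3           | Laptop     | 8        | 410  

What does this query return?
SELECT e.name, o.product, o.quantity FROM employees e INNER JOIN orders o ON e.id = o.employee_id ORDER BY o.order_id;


Joining employees.id = orders.employee_id:
  employee Vic (id=2) -> order Keyboard
  employee Hank (id=6) -> order Headphones
  employee Alice (id=1) -> order Headphones
  employee Iris (id=3) -> order Laptop


4 rows:
Vic, Keyboard, 4
Hank, Headphones, 8
Alice, Headphones, 3
Iris, Laptop, 8


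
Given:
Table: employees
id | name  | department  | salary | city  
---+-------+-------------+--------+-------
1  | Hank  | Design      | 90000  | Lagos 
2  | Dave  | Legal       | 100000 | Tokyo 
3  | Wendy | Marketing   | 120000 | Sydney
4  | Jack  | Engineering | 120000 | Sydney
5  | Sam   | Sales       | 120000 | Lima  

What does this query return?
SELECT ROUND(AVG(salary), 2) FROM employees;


SUM(salary) = 550000
COUNT = 5
ROUND(AVG, 2) = ROUND(550000 / 5, 2) = 110000.0

110000.0


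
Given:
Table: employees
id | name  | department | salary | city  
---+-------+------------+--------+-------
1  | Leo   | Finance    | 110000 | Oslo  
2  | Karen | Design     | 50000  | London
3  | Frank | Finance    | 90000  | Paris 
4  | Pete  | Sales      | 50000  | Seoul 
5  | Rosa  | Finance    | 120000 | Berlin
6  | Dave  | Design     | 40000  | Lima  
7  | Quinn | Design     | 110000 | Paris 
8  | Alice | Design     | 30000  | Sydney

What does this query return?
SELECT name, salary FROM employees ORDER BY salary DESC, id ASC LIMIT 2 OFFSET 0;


Sort by salary DESC (id ASC tiebreak), then skip 0 and take 2
Rows 1 through 2

2 rows:
Rosa, 120000
Leo, 110000


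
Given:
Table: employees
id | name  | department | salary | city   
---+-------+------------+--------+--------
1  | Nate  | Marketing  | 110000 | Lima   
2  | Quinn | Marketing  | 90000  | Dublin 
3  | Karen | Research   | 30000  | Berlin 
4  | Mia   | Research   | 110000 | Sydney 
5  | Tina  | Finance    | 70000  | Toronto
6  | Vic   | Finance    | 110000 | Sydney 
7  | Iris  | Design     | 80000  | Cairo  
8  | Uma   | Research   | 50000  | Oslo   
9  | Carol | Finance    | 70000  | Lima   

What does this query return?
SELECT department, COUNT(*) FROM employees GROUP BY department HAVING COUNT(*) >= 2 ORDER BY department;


Groups with count >= 2:
  Finance: 3 -> PASS
  Marketing: 2 -> PASS
  Research: 3 -> PASS
  Design: 1 -> filtered out


3 groups:
Finance, 3
Marketing, 2
Research, 3


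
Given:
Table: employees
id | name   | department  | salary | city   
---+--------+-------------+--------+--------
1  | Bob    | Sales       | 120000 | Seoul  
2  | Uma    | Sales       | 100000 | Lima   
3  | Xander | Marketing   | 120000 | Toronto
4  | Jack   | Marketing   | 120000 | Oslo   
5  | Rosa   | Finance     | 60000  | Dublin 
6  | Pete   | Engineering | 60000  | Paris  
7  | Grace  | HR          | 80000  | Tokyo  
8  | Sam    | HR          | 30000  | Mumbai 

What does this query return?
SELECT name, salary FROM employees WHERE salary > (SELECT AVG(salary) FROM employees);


Subquery: AVG(salary) = 86250.0
Filtering: salary > 86250.0
  Bob (120000) -> MATCH
  Uma (100000) -> MATCH
  Xander (120000) -> MATCH
  Jack (120000) -> MATCH


4 rows:
Bob, 120000
Uma, 100000
Xander, 120000
Jack, 120000


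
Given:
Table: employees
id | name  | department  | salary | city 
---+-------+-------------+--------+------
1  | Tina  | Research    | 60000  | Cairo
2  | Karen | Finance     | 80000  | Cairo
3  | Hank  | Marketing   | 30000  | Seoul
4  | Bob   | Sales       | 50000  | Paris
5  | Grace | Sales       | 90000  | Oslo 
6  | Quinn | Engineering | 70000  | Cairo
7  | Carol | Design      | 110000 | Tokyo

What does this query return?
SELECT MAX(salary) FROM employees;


Salaries: 60000, 80000, 30000, 50000, 90000, 70000, 110000
MAX = 110000

110000


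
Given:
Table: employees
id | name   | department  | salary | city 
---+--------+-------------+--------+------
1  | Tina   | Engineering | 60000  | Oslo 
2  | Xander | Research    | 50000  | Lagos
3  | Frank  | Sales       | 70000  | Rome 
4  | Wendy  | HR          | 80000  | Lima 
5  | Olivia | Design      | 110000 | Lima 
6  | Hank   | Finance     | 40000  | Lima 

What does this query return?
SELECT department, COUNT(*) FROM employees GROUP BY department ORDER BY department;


Assigning each row to its department group:
  Tina -> Engineering
  Xander -> Research
  Frank -> Sales
  Wendy -> HR
  Olivia -> Design
  Hank -> Finance


6 groups:
Design, 1
Engineering, 1
Finance, 1
HR, 1
Research, 1
Sales, 1


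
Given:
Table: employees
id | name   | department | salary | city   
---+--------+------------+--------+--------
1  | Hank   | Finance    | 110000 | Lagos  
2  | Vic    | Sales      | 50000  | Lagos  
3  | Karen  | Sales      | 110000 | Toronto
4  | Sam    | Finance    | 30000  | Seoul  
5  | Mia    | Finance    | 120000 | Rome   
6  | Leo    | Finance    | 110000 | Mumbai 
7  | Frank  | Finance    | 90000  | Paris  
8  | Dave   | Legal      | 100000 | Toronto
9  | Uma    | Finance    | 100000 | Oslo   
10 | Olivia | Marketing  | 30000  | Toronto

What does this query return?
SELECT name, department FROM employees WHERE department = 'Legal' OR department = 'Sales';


Filtering: department = 'Legal' OR 'Sales'
Matching: 3 rows

3 rows:
Vic, Sales
Karen, Sales
Dave, Legal


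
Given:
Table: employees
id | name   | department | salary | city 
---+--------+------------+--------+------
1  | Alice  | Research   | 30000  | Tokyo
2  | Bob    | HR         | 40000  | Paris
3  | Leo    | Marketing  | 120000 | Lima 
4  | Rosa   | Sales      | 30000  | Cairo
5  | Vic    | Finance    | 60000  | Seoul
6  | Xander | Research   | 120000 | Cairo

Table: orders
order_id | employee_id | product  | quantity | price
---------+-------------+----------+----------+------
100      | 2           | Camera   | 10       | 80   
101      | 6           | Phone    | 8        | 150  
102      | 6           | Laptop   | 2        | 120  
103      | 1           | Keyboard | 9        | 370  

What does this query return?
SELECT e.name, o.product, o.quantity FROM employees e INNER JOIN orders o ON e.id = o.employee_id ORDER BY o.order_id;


Joining employees.id = orders.employee_id:
  employee Bob (id=2) -> order Camera
  employee Xander (id=6) -> order Phone
  employee Xander (id=6) -> order Laptop
  employee Alice (id=1) -> order Keyboard


4 rows:
Bob, Camera, 10
Xander, Phone, 8
Xander, Laptop, 2
Alice, Keyboard, 9


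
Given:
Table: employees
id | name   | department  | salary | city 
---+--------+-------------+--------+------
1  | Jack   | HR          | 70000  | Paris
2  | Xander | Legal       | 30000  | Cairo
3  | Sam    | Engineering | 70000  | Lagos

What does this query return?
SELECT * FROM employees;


SELECT * returns all 3 rows with all columns

3 rows:
1, Jack, HR, 70000, Paris
2, Xander, Legal, 30000, Cairo
3, Sam, Engineering, 70000, Lagos


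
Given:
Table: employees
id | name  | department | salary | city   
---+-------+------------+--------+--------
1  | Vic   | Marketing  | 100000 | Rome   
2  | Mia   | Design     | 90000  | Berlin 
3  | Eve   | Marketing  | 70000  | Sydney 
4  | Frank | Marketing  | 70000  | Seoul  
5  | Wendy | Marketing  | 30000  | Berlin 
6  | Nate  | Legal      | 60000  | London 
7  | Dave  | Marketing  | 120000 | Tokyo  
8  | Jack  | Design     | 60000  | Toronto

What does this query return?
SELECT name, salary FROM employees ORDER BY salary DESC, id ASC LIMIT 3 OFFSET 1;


Sort by salary DESC (id ASC tiebreak), then skip 1 and take 3
Rows 2 through 4

3 rows:
Vic, 100000
Mia, 90000
Eve, 70000


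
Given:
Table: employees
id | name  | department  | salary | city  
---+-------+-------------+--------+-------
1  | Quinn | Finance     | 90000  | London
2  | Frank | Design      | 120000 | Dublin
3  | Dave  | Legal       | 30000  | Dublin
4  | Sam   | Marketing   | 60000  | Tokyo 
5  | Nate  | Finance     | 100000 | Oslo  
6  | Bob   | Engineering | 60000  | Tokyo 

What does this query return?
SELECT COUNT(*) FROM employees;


COUNT(*) counts all rows

6


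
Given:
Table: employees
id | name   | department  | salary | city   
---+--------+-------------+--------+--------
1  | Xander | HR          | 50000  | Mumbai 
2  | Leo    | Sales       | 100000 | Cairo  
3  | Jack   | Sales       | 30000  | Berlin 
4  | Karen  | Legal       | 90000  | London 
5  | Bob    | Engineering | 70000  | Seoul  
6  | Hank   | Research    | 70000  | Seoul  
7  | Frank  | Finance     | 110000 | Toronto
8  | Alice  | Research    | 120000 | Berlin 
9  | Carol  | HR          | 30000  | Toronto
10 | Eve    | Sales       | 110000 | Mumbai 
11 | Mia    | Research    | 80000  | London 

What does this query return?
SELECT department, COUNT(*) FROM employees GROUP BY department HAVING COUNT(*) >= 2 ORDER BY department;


Groups with count >= 2:
  HR: 2 -> PASS
  Research: 3 -> PASS
  Sales: 3 -> PASS
  Engineering: 1 -> filtered out
  Finance: 1 -> filtered out
  Legal: 1 -> filtered out


3 groups:
HR, 2
Research, 3
Sales, 3


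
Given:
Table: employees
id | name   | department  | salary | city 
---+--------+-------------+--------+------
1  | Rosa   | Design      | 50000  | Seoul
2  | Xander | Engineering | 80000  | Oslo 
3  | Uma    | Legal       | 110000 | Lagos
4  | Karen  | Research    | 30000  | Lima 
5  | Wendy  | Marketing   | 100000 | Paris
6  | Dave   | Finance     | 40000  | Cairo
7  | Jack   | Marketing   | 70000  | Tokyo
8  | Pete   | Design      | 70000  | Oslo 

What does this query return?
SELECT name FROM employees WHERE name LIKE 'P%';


LIKE 'P%' matches names starting with 'P'
Matching: 1

1 rows:
Pete


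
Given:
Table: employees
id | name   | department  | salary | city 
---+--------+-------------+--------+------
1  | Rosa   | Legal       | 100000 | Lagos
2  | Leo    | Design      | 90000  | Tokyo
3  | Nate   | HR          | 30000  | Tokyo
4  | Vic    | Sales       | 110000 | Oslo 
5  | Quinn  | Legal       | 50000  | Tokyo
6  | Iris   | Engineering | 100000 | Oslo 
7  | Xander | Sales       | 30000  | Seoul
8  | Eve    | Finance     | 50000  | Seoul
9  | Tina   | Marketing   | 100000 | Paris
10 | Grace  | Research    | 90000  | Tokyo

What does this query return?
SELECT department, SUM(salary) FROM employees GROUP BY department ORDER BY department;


Summing salary within each department:
  Design: 90000 = 90000
  Engineering: 100000 = 100000
  Finance: 50000 = 50000
  HR: 30000 = 30000
  Legal: 100000 + 50000 = 150000
  Marketing: 100000 = 100000
  Research: 90000 = 90000
  Sales: 110000 + 30000 = 140000


8 groups:
Design, 90000
Engineering, 100000
Finance, 50000
HR, 30000
Legal, 150000
Marketing, 100000
Research, 90000
Sales, 140000


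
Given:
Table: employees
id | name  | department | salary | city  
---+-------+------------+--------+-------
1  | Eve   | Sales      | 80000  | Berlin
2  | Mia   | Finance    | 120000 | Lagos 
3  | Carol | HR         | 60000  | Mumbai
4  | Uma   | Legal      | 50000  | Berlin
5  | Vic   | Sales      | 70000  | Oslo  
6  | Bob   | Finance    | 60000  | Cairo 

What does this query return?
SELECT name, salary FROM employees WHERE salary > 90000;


Filtering: salary > 90000
Matching: 1 rows

1 rows:
Mia, 120000


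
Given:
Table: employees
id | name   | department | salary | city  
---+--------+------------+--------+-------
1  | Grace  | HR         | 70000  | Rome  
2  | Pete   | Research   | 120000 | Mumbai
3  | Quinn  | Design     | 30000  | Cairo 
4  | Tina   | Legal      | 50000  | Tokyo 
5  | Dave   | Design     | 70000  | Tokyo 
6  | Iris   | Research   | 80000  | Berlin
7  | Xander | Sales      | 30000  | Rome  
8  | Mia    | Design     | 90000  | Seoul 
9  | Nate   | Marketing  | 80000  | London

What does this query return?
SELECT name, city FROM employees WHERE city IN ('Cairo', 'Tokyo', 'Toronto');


Filtering: city IN ('Cairo', 'Tokyo', 'Toronto')
Matching: 3 rows

3 rows:
Quinn, Cairo
Tina, Tokyo
Dave, Tokyo


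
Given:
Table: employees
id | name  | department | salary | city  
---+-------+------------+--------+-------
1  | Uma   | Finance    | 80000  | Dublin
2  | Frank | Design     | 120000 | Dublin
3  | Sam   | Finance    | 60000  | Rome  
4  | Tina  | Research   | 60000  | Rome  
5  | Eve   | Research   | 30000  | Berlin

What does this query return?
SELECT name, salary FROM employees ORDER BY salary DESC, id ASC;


Sorting by salary DESC, then id ASC for ties

5 rows:
Frank, 120000
Uma, 80000
Sam, 60000
Tina, 60000
Eve, 30000


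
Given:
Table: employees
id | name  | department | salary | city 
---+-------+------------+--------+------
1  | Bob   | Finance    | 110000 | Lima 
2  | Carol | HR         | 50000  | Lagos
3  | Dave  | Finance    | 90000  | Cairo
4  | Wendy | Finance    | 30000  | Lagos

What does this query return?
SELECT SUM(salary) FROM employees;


SUM(salary) = 110000 + 50000 + 90000 + 30000 = 280000

280000


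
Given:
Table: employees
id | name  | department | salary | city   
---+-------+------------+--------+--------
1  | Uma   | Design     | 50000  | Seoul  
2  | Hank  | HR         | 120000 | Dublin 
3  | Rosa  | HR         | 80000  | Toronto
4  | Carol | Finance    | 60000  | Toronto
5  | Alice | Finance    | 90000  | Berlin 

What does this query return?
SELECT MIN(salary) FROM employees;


Salaries: 50000, 120000, 80000, 60000, 90000
MIN = 50000

50000


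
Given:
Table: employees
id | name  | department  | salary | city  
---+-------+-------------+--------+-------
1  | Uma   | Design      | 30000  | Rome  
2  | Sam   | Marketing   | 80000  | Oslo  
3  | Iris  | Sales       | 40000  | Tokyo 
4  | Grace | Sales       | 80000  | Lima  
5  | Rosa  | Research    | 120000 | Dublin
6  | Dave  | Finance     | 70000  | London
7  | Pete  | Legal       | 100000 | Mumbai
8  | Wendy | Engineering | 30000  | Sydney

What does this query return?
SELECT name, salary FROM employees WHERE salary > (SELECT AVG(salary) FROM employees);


Subquery: AVG(salary) = 68750.0
Filtering: salary > 68750.0
  Sam (80000) -> MATCH
  Grace (80000) -> MATCH
  Rosa (120000) -> MATCH
  Dave (70000) -> MATCH
  Pete (100000) -> MATCH


5 rows:
Sam, 80000
Grace, 80000
Rosa, 120000
Dave, 70000
Pete, 100000


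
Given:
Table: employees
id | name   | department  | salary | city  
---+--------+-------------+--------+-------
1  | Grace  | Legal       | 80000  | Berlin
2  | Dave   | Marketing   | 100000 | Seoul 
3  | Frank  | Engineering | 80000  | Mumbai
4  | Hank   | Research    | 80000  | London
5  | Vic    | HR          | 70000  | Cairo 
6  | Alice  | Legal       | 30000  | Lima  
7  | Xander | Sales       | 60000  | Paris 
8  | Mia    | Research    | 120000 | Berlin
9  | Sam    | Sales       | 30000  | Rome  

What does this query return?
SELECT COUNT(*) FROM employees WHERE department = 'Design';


Counting rows where department = 'Design'


0


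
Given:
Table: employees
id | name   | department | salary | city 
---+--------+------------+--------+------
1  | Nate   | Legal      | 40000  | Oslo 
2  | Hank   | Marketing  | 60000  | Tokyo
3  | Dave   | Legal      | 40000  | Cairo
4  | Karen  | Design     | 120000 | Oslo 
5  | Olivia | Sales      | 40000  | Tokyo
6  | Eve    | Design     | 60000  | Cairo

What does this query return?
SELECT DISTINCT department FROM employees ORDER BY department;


All 'department' values (row order): Legal, Marketing, Legal, Design, Sales, Design
Removing duplicates leaves 4 unique value(s).

4 values:
Design
Legal
Marketing
Sales


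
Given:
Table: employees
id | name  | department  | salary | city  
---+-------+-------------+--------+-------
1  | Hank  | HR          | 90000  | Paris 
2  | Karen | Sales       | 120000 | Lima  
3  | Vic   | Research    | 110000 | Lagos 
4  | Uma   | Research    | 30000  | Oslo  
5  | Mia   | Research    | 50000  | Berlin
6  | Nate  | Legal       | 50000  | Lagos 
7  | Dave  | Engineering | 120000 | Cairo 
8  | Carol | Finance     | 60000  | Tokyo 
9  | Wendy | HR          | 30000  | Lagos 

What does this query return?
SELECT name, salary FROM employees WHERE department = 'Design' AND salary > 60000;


Filtering: department = 'Design' AND salary > 60000
Matching: 0 rows

Empty result set (0 rows)


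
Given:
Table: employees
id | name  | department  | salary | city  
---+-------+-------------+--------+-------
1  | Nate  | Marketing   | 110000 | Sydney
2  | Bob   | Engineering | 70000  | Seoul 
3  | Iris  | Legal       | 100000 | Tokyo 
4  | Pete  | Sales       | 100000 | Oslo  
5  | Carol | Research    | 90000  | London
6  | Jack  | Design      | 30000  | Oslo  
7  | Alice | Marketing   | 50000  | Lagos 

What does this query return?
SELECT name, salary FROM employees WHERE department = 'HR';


Filtering: department = 'HR'
Matching rows: 0

Empty result set (0 rows)


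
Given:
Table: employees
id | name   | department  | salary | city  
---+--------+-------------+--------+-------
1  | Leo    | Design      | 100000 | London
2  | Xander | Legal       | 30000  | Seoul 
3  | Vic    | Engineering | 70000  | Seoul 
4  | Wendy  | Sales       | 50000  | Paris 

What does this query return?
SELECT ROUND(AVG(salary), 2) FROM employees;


SUM(salary) = 250000
COUNT = 4
ROUND(AVG, 2) = ROUND(250000 / 4, 2) = 62500.0

62500.0


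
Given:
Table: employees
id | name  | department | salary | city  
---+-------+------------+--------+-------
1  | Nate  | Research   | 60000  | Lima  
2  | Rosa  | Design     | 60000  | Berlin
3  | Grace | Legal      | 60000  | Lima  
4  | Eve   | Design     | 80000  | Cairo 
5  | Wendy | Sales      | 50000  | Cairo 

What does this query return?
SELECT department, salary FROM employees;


Projecting columns: department, salary

5 rows:
Research, 60000
Design, 60000
Legal, 60000
Design, 80000
Sales, 50000


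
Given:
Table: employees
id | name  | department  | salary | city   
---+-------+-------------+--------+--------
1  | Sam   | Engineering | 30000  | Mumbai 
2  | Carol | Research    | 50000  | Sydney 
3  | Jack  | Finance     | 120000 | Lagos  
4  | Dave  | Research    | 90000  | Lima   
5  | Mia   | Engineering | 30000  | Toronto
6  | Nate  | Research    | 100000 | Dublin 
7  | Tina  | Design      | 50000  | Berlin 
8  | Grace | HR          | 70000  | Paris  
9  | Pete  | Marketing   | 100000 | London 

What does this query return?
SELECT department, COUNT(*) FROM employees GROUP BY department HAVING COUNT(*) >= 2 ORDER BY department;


Groups with count >= 2:
  Engineering: 2 -> PASS
  Research: 3 -> PASS
  Design: 1 -> filtered out
  Finance: 1 -> filtered out
  HR: 1 -> filtered out
  Marketing: 1 -> filtered out


2 groups:
Engineering, 2
Research, 3


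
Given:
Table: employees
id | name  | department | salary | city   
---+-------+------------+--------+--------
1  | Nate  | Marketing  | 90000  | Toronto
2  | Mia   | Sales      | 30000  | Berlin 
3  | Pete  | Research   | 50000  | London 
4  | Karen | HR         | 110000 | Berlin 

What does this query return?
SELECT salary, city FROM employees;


Projecting columns: salary, city

4 rows:
90000, Toronto
30000, Berlin
50000, London
110000, Berlin


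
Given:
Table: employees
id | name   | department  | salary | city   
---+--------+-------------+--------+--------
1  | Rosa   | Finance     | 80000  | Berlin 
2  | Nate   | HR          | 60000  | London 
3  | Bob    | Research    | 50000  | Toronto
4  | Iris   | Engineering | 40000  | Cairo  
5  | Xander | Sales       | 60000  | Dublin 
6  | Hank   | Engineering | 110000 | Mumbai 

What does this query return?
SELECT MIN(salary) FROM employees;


Salaries: 80000, 60000, 50000, 40000, 60000, 110000
MIN = 40000

40000
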